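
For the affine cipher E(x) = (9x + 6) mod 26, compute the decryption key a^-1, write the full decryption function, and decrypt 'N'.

Step 1: Find a^-1, the modular inverse of 9 mod 26.
Step 2: We need 9 * a^-1 = 1 (mod 26).
Step 3: 9 * 3 = 27 = 1 * 26 + 1, so a^-1 = 3.
Step 4: D(y) = 3(y - 6) mod 26.
Step 5: Apply to 'N' (y = 13): D(13) = 3 * (13 - 6) mod 26 = 3 * 7 mod 26 = 21 -> 'V'.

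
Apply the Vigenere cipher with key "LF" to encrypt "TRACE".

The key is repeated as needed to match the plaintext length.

Step 1: Repeat key to match plaintext length:
  Plaintext: TRACE
  Key:       LFLFL
Step 2: Encrypt each letter:
  T(19) + L(11) = (19+11) mod 26 = 4 = E
  R(17) + F(5) = (17+5) mod 26 = 22 = W
  A(0) + L(11) = (0+11) mod 26 = 11 = L
  C(2) + F(5) = (2+5) mod 26 = 7 = H
  E(4) + L(11) = (4+11) mod 26 = 15 = P
Ciphertext: EWLHP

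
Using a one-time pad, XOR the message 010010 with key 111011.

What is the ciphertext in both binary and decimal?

Step 1: Write out the XOR operation bit by bit:
  Message: 010010
  Key:     111011
  XOR:     101001
Step 2: Convert to decimal: 101001 = 41.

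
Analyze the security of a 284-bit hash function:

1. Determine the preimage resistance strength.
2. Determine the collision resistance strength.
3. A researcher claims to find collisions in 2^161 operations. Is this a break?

Step 1: Preimage resistance requires brute-force of 2^284 operations.
Step 2: Collision resistance (birthday bound) = 2^(284/2) = 2^142.
Step 3: The claimed attack costs 2^161 operations.
Step 4: Since 2^161 >= 2^142, the claimed attack is no faster than the generic birthday attack, so this does not break collision resistance.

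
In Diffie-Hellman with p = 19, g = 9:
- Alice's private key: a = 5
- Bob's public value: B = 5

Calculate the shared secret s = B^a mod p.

Step 1: s = B^a mod p = 5^5 mod 19.
  5^1 mod 19 = 5
  5^2 mod 19 = (5 * 5) mod 19 = 6
  5^3 mod 19 = (6 * 5) mod 19 = 11
  5^4 mod 19 = (11 * 5) mod 19 = 17
  5^5 mod 19 = (17 * 5) mod 19 = 9
Result: shared secret = 9.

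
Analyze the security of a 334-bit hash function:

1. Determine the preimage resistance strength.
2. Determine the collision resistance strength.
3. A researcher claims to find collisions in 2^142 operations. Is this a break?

Step 1: Preimage resistance requires brute-force of 2^334 operations.
Step 2: Collision resistance (birthday bound) = 2^(334/2) = 2^167.
Step 3: The claimed attack costs 2^142 operations.
Step 4: Since 2^142 < 2^167, the claimed attack beats the generic birthday bound, so collision resistance is broken.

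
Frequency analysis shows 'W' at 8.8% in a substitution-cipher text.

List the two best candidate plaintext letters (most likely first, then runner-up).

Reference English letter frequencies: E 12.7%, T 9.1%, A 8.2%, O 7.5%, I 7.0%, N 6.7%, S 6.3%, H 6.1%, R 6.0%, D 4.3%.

Step 1: Observed frequency of 'W' is 8.8%.
Step 2: Compute distances to each reference frequency and sort:
  T (9.1%): difference = 0.3% <-- BEST
  A (8.2%): difference = 0.6% <-- RUNNER-UP
  O (7.5%): difference = 1.3%
  I (7.0%): difference = 1.8%
  N (6.7%): difference = 2.1%
Step 3: Most likely is 'T' (9.1%, diff 0.3%); second most likely is 'A' (8.2%, diff 0.6%).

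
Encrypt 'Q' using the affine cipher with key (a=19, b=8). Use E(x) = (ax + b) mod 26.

Step 1: Convert 'Q' to number: x = 16.
Step 2: E(16) = (19 * 16 + 8) mod 26 = 312 mod 26 = 0.
Step 3: Convert 0 back to letter: A.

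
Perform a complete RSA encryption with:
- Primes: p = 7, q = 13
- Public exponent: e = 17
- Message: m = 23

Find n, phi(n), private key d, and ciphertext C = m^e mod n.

Step 1: n = 7 * 13 = 91.
Step 2: phi(n) = (7-1)(13-1) = 6 * 12 = 72.
Step 3: Find d = 17^(-1) mod 72 = 17.
  Verify: 17 * 17 = 289 = 1 (mod 72).
Step 4: C = 23^17 mod 91 = 4.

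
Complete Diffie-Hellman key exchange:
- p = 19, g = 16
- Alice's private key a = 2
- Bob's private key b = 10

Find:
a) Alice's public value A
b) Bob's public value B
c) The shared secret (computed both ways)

Step 1: A = g^a mod p = 16^2 mod 19 = 9.
Step 2: B = g^b mod p = 16^10 mod 19 = 16.
Step 3: Alice computes s = B^a mod p = 16^2 mod 19 = 9.
Step 4: Bob computes s = A^b mod p = 9^10 mod 19 = 9.
Both sides agree: shared secret = 9.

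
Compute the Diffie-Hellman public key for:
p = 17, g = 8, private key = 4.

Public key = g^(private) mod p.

Step 1: A = g^a mod p = 8^4 mod 17.
  8^1 mod 17 = 8
  8^2 mod 17 = (8 * 8) mod 17 = 13
  8^3 mod 17 = (13 * 8) mod 17 = 2
  8^4 mod 17 = (2 * 8) mod 17 = 16
Result: A = 16.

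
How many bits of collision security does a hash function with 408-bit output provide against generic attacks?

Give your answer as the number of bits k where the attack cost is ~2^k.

Step 1: The hash has a 408-bit output.
Step 2: Collision resistance means it should be infeasible to find any x != y with h(x) = h(y).
By the birthday bound, a generic collision search succeeds after about sqrt(2^408) = 2^(408/2) = 2^204 evaluations.
Step 3: Security level = 204 bits.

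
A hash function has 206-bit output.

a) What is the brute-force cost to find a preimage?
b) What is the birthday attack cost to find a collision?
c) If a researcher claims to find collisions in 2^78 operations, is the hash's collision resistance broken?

Step 1: Preimage resistance requires brute-force of 2^206 operations.
Step 2: Collision resistance (birthday bound) = 2^(206/2) = 2^103.
Step 3: The claimed attack costs 2^78 operations.
Step 4: Since 2^78 < 2^103, the claimed attack beats the generic birthday bound, so collision resistance is broken.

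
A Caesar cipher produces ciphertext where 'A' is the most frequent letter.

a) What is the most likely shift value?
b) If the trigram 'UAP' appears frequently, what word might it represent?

Step 1: In English, 'E' is the most frequent letter (12.7%).
Step 2: The most frequent ciphertext letter is 'A' (position 0).
Step 3: Shift = (0 - 4) mod 26 = 22.
Step 4: Decrypt 'UAP' by shifting back 22:
  U -> Y
  A -> E
  P -> T
Step 5: 'UAP' decrypts to 'YET'.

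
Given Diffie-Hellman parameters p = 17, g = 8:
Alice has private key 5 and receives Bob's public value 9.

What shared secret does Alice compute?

Step 1: s = B^a mod p = 9^5 mod 17.
  9^1 mod 17 = 9
  9^2 mod 17 = (9 * 9) mod 17 = 13
  9^3 mod 17 = (13 * 9) mod 17 = 15
  9^4 mod 17 = (15 * 9) mod 17 = 16
  9^5 mod 17 = (16 * 9) mod 17 = 8
Result: shared secret = 8.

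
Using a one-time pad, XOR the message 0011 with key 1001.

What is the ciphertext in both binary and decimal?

Step 1: Write out the XOR operation bit by bit:
  Message: 0011
  Key:     1001
  XOR:     1010
Step 2: Convert to decimal: 1010 = 10.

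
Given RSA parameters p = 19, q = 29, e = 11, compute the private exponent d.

Step 1: n = 19 * 29 = 551.
Step 2: phi(n) = 18 * 28 = 504.
Step 3: Find d such that 11 * d = 1 (mod 504).
Step 4: d = 11^(-1) mod 504 = 275.
Verification: 11 * 275 = 3025 = 6 * 504 + 1.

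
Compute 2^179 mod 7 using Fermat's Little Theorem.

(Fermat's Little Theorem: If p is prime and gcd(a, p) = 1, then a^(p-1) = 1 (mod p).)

Step 1: Since 7 is prime, by Fermat's Little Theorem: 2^6 = 1 (mod 7).
Step 2: Reduce exponent: 179 mod 6 = 5.
Step 3: So 2^179 = 2^5 (mod 7).
Step 4: 2^5 mod 7 = 4.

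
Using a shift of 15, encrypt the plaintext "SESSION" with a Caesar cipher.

Step 1: For each letter, shift forward by 15 positions (mod 26).
  S (position 18) -> position (18+15) mod 26 = 7 -> H
  E (position 4) -> position (4+15) mod 26 = 19 -> T
  S (position 18) -> position (18+15) mod 26 = 7 -> H
  S (position 18) -> position (18+15) mod 26 = 7 -> H
  I (position 8) -> position (8+15) mod 26 = 23 -> X
  O (position 14) -> position (14+15) mod 26 = 3 -> D
  N (position 13) -> position (13+15) mod 26 = 2 -> C
Result: HTHHXDC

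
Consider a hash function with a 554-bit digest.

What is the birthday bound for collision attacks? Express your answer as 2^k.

Step 1: The birthday paradox gives collision probability ~50% after sqrt(2^n) = 2^(n/2) hashes.
Step 2: For 554-bit output: 2^(554/2) = 2^277.
Step 3: Approximately 2^277 hash computations needed.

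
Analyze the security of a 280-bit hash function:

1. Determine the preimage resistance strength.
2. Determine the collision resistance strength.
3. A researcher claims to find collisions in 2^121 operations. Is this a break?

Step 1: Preimage resistance requires brute-force of 2^280 operations.
Step 2: Collision resistance (birthday bound) = 2^(280/2) = 2^140.
Step 3: The claimed attack costs 2^121 operations.
Step 4: Since 2^121 < 2^140, the claimed attack beats the generic birthday bound, so collision resistance is broken.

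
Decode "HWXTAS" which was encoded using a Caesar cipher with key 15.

Step 1: Reverse the shift by subtracting 15 from each letter position.
  H (position 7) -> position (7-15) mod 26 = 18 -> S
  W (position 22) -> position (22-15) mod 26 = 7 -> H
  X (position 23) -> position (23-15) mod 26 = 8 -> I
  T (position 19) -> position (19-15) mod 26 = 4 -> E
  A (position 0) -> position (0-15) mod 26 = 11 -> L
  S (position 18) -> position (18-15) mod 26 = 3 -> D
Decrypted message: SHIELD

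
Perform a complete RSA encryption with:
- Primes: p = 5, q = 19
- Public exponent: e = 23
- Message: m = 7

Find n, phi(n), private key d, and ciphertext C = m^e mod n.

Step 1: n = 5 * 19 = 95.
Step 2: phi(n) = (5-1)(19-1) = 4 * 18 = 72.
Step 3: Find d = 23^(-1) mod 72 = 47.
  Verify: 23 * 47 = 1081 = 1 (mod 72).
Step 4: C = 7^23 mod 95 = 68.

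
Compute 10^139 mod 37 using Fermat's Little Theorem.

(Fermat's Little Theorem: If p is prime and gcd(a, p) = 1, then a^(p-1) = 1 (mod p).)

Step 1: Since 37 is prime, by Fermat's Little Theorem: 10^36 = 1 (mod 37).
Step 2: Reduce exponent: 139 mod 36 = 31.
Step 3: So 10^139 = 10^31 (mod 37).
Step 4: 10^31 mod 37 = 10.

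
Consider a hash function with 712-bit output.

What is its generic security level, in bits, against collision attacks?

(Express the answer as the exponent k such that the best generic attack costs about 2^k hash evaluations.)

Step 1: The hash has a 712-bit output.
Step 2: Collision resistance means it should be infeasible to find any x != y with h(x) = h(y).
By the birthday bound, a generic collision search succeeds after about sqrt(2^712) = 2^(712/2) = 2^356 evaluations.
Step 3: Security level = 356 bits.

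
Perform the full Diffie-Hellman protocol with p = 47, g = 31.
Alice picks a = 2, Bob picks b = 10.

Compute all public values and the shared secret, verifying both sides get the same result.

Step 1: A = g^a mod p = 31^2 mod 47 = 21.
Step 2: B = g^b mod p = 31^10 mod 47 = 36.
Step 3: Alice computes s = B^a mod p = 36^2 mod 47 = 27.
Step 4: Bob computes s = A^b mod p = 21^10 mod 47 = 27.
Both sides agree: shared secret = 27.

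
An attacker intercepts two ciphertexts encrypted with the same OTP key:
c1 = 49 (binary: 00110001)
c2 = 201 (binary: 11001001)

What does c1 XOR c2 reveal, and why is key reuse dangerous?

Step 1: c1 XOR c2 = (m1 XOR k) XOR (m2 XOR k).
Step 2: By XOR associativity/commutativity: = m1 XOR m2 XOR k XOR k = m1 XOR m2.
Step 3: 00110001 XOR 11001001 = 11111000 = 248.
Step 4: The key cancels out! An attacker learns m1 XOR m2 = 248, revealing the relationship between plaintexts.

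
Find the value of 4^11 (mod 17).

Step 1: Compute 4^11 mod 17 step by step, reducing modulo 17 at each step.
  4^1 mod 17 = 4
  4^2 mod 17 = (4 * 4) mod 17 = 16
  4^3 mod 17 = (16 * 4) mod 17 = 13
  4^4 mod 17 = (13 * 4) mod 17 = 1
  4^5 mod 17 = (1 * 4) mod 17 = 4
  4^6 mod 17 = (4 * 4) mod 17 = 16
  4^7 mod 17 = (16 * 4) mod 17 = 13
  4^8 mod 17 = (13 * 4) mod 17 = 1
  4^9 mod 17 = (1 * 4) mod 17 = 4
  4^10 mod 17 = (4 * 4) mod 17 = 16
  4^11 mod 17 = (16 * 4) mod 17 = 13
Step 2: Result = 13.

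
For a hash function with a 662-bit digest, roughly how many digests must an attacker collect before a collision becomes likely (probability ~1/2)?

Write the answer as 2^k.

Step 1: The birthday paradox gives collision probability ~50% after sqrt(2^n) = 2^(n/2) hashes.
Step 2: For 662-bit output: 2^(662/2) = 2^331.
Step 3: Approximately 2^331 hash computations needed.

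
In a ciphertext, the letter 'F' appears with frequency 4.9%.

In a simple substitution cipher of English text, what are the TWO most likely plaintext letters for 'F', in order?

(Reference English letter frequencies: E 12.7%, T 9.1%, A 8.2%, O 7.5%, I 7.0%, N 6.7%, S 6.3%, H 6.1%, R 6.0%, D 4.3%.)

Step 1: Observed frequency of 'F' is 4.9%.
Step 2: Compute distances to each reference frequency and sort:
  D (4.3%): difference = 0.6% <-- BEST
  R (6.0%): difference = 1.1% <-- RUNNER-UP
  H (6.1%): difference = 1.2%
  S (6.3%): difference = 1.4%
  N (6.7%): difference = 1.8%
Step 3: Most likely is 'D' (4.3%, diff 0.6%); second most likely is 'R' (6.0%, diff 1.1%).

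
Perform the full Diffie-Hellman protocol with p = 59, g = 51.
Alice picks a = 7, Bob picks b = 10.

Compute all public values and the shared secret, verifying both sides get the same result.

Step 1: A = g^a mod p = 51^7 mod 59 = 3.
Step 2: B = g^b mod p = 51^10 mod 59 = 57.
Step 3: Alice computes s = B^a mod p = 57^7 mod 59 = 49.
Step 4: Bob computes s = A^b mod p = 3^10 mod 59 = 49.
Both sides agree: shared secret = 49.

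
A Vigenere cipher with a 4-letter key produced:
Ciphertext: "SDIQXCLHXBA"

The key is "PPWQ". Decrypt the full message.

Step 1: Key 'PPWQ' has length 4. Extended key: PPWQPPWQPPW
Step 2: Decrypt each position:
  S(18) - P(15) = 3 = D
  D(3) - P(15) = 14 = O
  I(8) - W(22) = 12 = M
  Q(16) - Q(16) = 0 = A
  X(23) - P(15) = 8 = I
  C(2) - P(15) = 13 = N
  L(11) - W(22) = 15 = P
  H(7) - Q(16) = 17 = R
  X(23) - P(15) = 8 = I
  B(1) - P(15) = 12 = M
  A(0) - W(22) = 4 = E
Plaintext: DOMAINPRIME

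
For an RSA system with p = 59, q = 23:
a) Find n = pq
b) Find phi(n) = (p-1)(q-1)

Step 1: n = p * q = 59 * 23 = 1357.
Step 2: phi(n) = (p-1)(q-1) = 58 * 22 = 1276.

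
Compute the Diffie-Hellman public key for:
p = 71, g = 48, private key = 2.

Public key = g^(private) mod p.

Step 1: A = g^a mod p = 48^2 mod 71.
  48^1 mod 71 = 48
  48^2 mod 71 = (48 * 48) mod 71 = 32
Result: A = 32.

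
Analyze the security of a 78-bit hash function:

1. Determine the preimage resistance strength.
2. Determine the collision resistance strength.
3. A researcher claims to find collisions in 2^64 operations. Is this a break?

Step 1: Preimage resistance requires brute-force of 2^78 operations.
Step 2: Collision resistance (birthday bound) = 2^(78/2) = 2^39.
Step 3: The claimed attack costs 2^64 operations.
Step 4: Since 2^64 >= 2^39, the claimed attack is no faster than the generic birthday attack, so this does not break collision resistance.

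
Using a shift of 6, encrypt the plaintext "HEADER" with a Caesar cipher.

Step 1: For each letter, shift forward by 6 positions (mod 26).
  H (position 7) -> position (7+6) mod 26 = 13 -> N
  E (position 4) -> position (4+6) mod 26 = 10 -> K
  A (position 0) -> position (0+6) mod 26 = 6 -> G
  D (position 3) -> position (3+6) mod 26 = 9 -> J
  E (position 4) -> position (4+6) mod 26 = 10 -> K
  R (position 17) -> position (17+6) mod 26 = 23 -> X
Result: NKGJKX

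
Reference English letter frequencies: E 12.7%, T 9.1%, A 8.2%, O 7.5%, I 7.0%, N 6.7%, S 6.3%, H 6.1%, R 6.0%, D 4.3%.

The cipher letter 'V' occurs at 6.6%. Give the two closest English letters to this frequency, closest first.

Step 1: Observed frequency of 'V' is 6.6%.
Step 2: Compute distances to each reference frequency and sort:
  N (6.7%): difference = 0.1% <-- BEST
  S (6.3%): difference = 0.3% <-- RUNNER-UP
  I (7.0%): difference = 0.4%
  H (6.1%): difference = 0.5%
  R (6.0%): difference = 0.6%
Step 3: Most likely is 'N' (6.7%, diff 0.1%); second most likely is 'S' (6.3%, diff 0.3%).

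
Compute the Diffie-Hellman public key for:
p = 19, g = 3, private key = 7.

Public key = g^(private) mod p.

Step 1: A = g^a mod p = 3^7 mod 19.
  3^1 mod 19 = 3
  3^2 mod 19 = (3 * 3) mod 19 = 9
  3^3 mod 19 = (9 * 3) mod 19 = 8
  3^4 mod 19 = (8 * 3) mod 19 = 5
  3^5 mod 19 = (5 * 3) mod 19 = 15
  3^6 mod 19 = (15 * 3) mod 19 = 7
  3^7 mod 19 = (7 * 3) mod 19 = 2
Result: A = 2.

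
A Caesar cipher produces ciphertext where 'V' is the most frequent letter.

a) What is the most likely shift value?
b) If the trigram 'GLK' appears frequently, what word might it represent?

Step 1: In English, 'E' is the most frequent letter (12.7%).
Step 2: The most frequent ciphertext letter is 'V' (position 21).
Step 3: Shift = (21 - 4) mod 26 = 17.
Step 4: Decrypt 'GLK' by shifting back 17:
  G -> P
  L -> U
  K -> T
Step 5: 'GLK' decrypts to 'PUT'.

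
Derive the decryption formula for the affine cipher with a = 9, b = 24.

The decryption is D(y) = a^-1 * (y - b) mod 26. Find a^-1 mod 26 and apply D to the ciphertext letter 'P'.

Step 1: Find a^-1, the modular inverse of 9 mod 26.
Step 2: We need 9 * a^-1 = 1 (mod 26).
Step 3: 9 * 3 = 27 = 1 * 26 + 1, so a^-1 = 3.
Step 4: D(y) = 3(y - 24) mod 26.
Step 5: Apply to 'P' (y = 15): D(15) = 3 * (15 - 24) mod 26 = 3 * -9 mod 26 = 25 -> 'Z'.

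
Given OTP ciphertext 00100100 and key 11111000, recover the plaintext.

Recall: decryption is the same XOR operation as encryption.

Step 1: XOR ciphertext with key:
  Ciphertext: 00100100
  Key:        11111000
  XOR:        11011100
Step 2: Plaintext = 11011100 = 220 in decimal.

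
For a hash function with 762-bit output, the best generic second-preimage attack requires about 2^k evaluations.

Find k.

Step 1: The hash has a 762-bit output.
Step 2: Second-preimage resistance means: given a specific input x, it should be infeasible to find a different y with h(y) = h(x).
With a 762-bit output, a generic search for a second preimage costs about 2^762 evaluations (each trial matches the fixed target with probability 2^-762).
Step 3: Security level = 762 bits.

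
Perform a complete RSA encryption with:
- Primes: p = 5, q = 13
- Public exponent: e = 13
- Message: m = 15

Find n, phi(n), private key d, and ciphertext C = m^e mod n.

Step 1: n = 5 * 13 = 65.
Step 2: phi(n) = (5-1)(13-1) = 4 * 12 = 48.
Step 3: Find d = 13^(-1) mod 48 = 37.
  Verify: 13 * 37 = 481 = 1 (mod 48).
Step 4: C = 15^13 mod 65 = 15.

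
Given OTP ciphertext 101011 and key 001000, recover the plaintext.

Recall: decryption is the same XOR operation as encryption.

Step 1: XOR ciphertext with key:
  Ciphertext: 101011
  Key:        001000
  XOR:        100011
Step 2: Plaintext = 100011 = 35 in decimal.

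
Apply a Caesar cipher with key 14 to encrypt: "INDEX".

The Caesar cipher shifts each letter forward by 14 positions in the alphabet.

Step 1: For each letter, shift forward by 14 positions (mod 26).
  I (position 8) -> position (8+14) mod 26 = 22 -> W
  N (position 13) -> position (13+14) mod 26 = 1 -> B
  D (position 3) -> position (3+14) mod 26 = 17 -> R
  E (position 4) -> position (4+14) mod 26 = 18 -> S
  X (position 23) -> position (23+14) mod 26 = 11 -> L
Result: WBRSL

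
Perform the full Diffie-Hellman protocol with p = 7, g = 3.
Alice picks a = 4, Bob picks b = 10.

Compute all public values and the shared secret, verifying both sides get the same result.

Step 1: A = g^a mod p = 3^4 mod 7 = 4.
Step 2: B = g^b mod p = 3^10 mod 7 = 4.
Step 3: Alice computes s = B^a mod p = 4^4 mod 7 = 4.
Step 4: Bob computes s = A^b mod p = 4^10 mod 7 = 4.
Both sides agree: shared secret = 4.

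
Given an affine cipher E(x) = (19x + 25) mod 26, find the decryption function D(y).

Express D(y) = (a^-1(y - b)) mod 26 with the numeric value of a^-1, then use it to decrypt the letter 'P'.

Step 1: Find a^-1, the modular inverse of 19 mod 26.
Step 2: We need 19 * a^-1 = 1 (mod 26).
Step 3: 19 * 11 = 209 = 8 * 26 + 1, so a^-1 = 11.
Step 4: D(y) = 11(y - 25) mod 26.
Step 5: Apply to 'P' (y = 15): D(15) = 11 * (15 - 25) mod 26 = 11 * -10 mod 26 = 20 -> 'U'.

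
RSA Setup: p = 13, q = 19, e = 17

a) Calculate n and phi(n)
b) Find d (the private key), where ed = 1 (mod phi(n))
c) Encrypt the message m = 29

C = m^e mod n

Step 1: n = 13 * 19 = 247.
Step 2: phi(n) = (13-1)(19-1) = 12 * 18 = 216.
Step 3: Find d = 17^(-1) mod 216 = 89.
  Verify: 17 * 89 = 1513 = 1 (mod 216).
Step 4: C = 29^17 mod 247 = 230.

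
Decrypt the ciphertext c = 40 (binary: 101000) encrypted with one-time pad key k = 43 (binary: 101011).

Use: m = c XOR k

Step 1: XOR ciphertext with key:
  Ciphertext: 101000
  Key:        101011
  XOR:        000011
Step 2: Plaintext = 000011 = 3 in decimal.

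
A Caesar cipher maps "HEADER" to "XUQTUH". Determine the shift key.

Step 1: Compare first letters: H (position 7) -> X (position 23).
Step 2: Shift = (23 - 7) mod 26 = 16.
The shift value is 16.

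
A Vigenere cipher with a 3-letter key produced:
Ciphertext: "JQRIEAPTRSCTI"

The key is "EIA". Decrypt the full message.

Step 1: Key 'EIA' has length 3. Extended key: EIAEIAEIAEIAE
Step 2: Decrypt each position:
  J(9) - E(4) = 5 = F
  Q(16) - I(8) = 8 = I
  R(17) - A(0) = 17 = R
  I(8) - E(4) = 4 = E
  E(4) - I(8) = 22 = W
  A(0) - A(0) = 0 = A
  P(15) - E(4) = 11 = L
  T(19) - I(8) = 11 = L
  R(17) - A(0) = 17 = R
  S(18) - E(4) = 14 = O
  C(2) - I(8) = 20 = U
  T(19) - A(0) = 19 = T
  I(8) - E(4) = 4 = E
Plaintext: FIREWALLROUTE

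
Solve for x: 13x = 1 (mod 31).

Step 1: We need x such that 13 * x = 1 (mod 31).
Step 2: Using the extended Euclidean algorithm or trial:
  13 * 12 = 156 = 5 * 31 + 1.
Step 3: Since 156 mod 31 = 1, the inverse is x = 12.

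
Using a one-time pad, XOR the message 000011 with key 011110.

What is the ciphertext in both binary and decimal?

Step 1: Write out the XOR operation bit by bit:
  Message: 000011
  Key:     011110
  XOR:     011101
Step 2: Convert to decimal: 011101 = 29.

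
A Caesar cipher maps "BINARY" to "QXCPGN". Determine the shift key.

Step 1: Compare first letters: B (position 1) -> Q (position 16).
Step 2: Shift = (16 - 1) mod 26 = 15.
The shift value is 15.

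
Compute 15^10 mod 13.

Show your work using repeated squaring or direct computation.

Step 1: Compute 15^10 mod 13 step by step, reducing modulo 13 at each step.
  15^1 mod 13 = 2
  15^2 mod 13 = (2 * 15) mod 13 = 4
  15^3 mod 13 = (4 * 15) mod 13 = 8
  15^4 mod 13 = (8 * 15) mod 13 = 3
  15^5 mod 13 = (3 * 15) mod 13 = 6
  15^6 mod 13 = (6 * 15) mod 13 = 12
  15^7 mod 13 = (12 * 15) mod 13 = 11
  15^8 mod 13 = (11 * 15) mod 13 = 9
  15^9 mod 13 = (9 * 15) mod 13 = 5
  15^10 mod 13 = (5 * 15) mod 13 = 10
Step 2: Result = 10.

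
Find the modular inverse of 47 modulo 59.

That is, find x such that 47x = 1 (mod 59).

Step 1: We need x such that 47 * x = 1 (mod 59).
Step 2: Using the extended Euclidean algorithm or trial:
  47 * 54 = 2538 = 43 * 59 + 1.
Step 3: Since 2538 mod 59 = 1, the inverse is x = 54.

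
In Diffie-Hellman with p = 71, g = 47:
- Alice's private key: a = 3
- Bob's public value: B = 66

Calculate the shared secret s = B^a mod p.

Step 1: s = B^a mod p = 66^3 mod 71.
  66^1 mod 71 = 66
  66^2 mod 71 = (66 * 66) mod 71 = 25
  66^3 mod 71 = (25 * 66) mod 71 = 17
Result: shared secret = 17.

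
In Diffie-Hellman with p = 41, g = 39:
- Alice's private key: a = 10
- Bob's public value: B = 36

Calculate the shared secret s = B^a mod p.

Step 1: s = B^a mod p = 36^10 mod 41.
  36^1 mod 41 = 36
  36^2 mod 41 = (36 * 36) mod 41 = 25
  36^3 mod 41 = (25 * 36) mod 41 = 39
  36^4 mod 41 = (39 * 36) mod 41 = 10
  36^5 mod 41 = (10 * 36) mod 41 = 32
  36^6 mod 41 = (32 * 36) mod 41 = 4
  36^7 mod 41 = (4 * 36) mod 41 = 21
  36^8 mod 41 = (21 * 36) mod 41 = 18
  36^9 mod 41 = (18 * 36) mod 41 = 33
  36^10 mod 41 = (33 * 36) mod 41 = 40
Result: shared secret = 40.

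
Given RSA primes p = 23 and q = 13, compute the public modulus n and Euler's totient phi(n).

Step 1: n = p * q = 23 * 13 = 299.
Step 2: phi(n) = (p-1)(q-1) = 22 * 12 = 264.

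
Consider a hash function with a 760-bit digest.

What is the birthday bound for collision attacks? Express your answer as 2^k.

Step 1: The birthday paradox gives collision probability ~50% after sqrt(2^n) = 2^(n/2) hashes.
Step 2: For 760-bit output: 2^(760/2) = 2^380.
Step 3: Approximately 2^380 hash computations needed.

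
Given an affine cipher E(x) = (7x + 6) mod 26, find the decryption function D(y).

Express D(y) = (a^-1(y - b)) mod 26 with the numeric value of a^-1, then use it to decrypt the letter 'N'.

Step 1: Find a^-1, the modular inverse of 7 mod 26.
Step 2: We need 7 * a^-1 = 1 (mod 26).
Step 3: 7 * 15 = 105 = 4 * 26 + 1, so a^-1 = 15.
Step 4: D(y) = 15(y - 6) mod 26.
Step 5: Apply to 'N' (y = 13): D(13) = 15 * (13 - 6) mod 26 = 15 * 7 mod 26 = 1 -> 'B'.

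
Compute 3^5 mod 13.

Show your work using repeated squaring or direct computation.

Step 1: Compute 3^5 mod 13 step by step, reducing modulo 13 at each step.
  3^1 mod 13 = 3
  3^2 mod 13 = (3 * 3) mod 13 = 9
  3^3 mod 13 = (9 * 3) mod 13 = 1
  3^4 mod 13 = (1 * 3) mod 13 = 3
  3^5 mod 13 = (3 * 3) mod 13 = 9
Step 2: Result = 9.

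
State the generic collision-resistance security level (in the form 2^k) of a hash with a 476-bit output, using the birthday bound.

Step 1: The birthday paradox gives collision probability ~50% after sqrt(2^n) = 2^(n/2) hashes.
Step 2: For 476-bit output: 2^(476/2) = 2^238.
Step 3: Approximately 2^238 hash computations needed.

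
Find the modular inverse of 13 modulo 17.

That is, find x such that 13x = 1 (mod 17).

Step 1: We need x such that 13 * x = 1 (mod 17).
Step 2: Using the extended Euclidean algorithm or trial:
  13 * 4 = 52 = 3 * 17 + 1.
Step 3: Since 52 mod 17 = 1, the inverse is x = 4.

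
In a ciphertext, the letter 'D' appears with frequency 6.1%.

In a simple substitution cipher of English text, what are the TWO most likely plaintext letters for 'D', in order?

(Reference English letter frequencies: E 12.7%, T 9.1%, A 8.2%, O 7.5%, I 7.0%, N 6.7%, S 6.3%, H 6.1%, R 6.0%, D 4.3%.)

Step 1: Observed frequency of 'D' is 6.1%.
Step 2: Compute distances to each reference frequency and sort:
  H (6.1%): difference = 0.0% <-- BEST
  R (6.0%): difference = 0.1% <-- RUNNER-UP
  S (6.3%): difference = 0.2%
  N (6.7%): difference = 0.6%
  I (7.0%): difference = 0.9%
Step 3: Most likely is 'H' (6.1%, diff 0.0%); second most likely is 'R' (6.0%, diff 0.1%).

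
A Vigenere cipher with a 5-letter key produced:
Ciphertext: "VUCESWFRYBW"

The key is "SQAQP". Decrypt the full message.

Step 1: Key 'SQAQP' has length 5. Extended key: SQAQPSQAQPS
Step 2: Decrypt each position:
  V(21) - S(18) = 3 = D
  U(20) - Q(16) = 4 = E
  C(2) - A(0) = 2 = C
  E(4) - Q(16) = 14 = O
  S(18) - P(15) = 3 = D
  W(22) - S(18) = 4 = E
  F(5) - Q(16) = 15 = P
  R(17) - A(0) = 17 = R
  Y(24) - Q(16) = 8 = I
  B(1) - P(15) = 12 = M
  W(22) - S(18) = 4 = E
Plaintext: DECODEPRIME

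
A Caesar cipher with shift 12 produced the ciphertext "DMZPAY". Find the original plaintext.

Step 1: Reverse the shift by subtracting 12 from each letter position.
  D (position 3) -> position (3-12) mod 26 = 17 -> R
  M (position 12) -> position (12-12) mod 26 = 0 -> A
  Z (position 25) -> position (25-12) mod 26 = 13 -> N
  P (position 15) -> position (15-12) mod 26 = 3 -> D
  A (position 0) -> position (0-12) mod 26 = 14 -> O
  Y (position 24) -> position (24-12) mod 26 = 12 -> M
Decrypted message: RANDOM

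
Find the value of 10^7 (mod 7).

Step 1: Compute 10^7 mod 7 step by step, reducing modulo 7 at each step.
  10^1 mod 7 = 3
  10^2 mod 7 = (3 * 10) mod 7 = 2
  10^3 mod 7 = (2 * 10) mod 7 = 6
  10^4 mod 7 = (6 * 10) mod 7 = 4
  10^5 mod 7 = (4 * 10) mod 7 = 5
  10^6 mod 7 = (5 * 10) mod 7 = 1
  10^7 mod 7 = (1 * 10) mod 7 = 3
Step 2: Result = 3.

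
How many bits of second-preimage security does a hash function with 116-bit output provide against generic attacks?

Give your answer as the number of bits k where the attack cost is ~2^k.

Step 1: The hash has a 116-bit output.
Step 2: Second-preimage resistance means: given a specific input x, it should be infeasible to find a different y with h(y) = h(x).
With a 116-bit output, a generic search for a second preimage costs about 2^116 evaluations (each trial matches the fixed target with probability 2^-116).
Step 3: Security level = 116 bits.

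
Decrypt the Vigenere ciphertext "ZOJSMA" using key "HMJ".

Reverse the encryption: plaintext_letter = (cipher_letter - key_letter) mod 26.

Step 1: Extend key: HMJHMJ
Step 2: Decrypt each letter (c - k) mod 26:
  Z(25) - H(7) = (25-7) mod 26 = 18 = S
  O(14) - M(12) = (14-12) mod 26 = 2 = C
  J(9) - J(9) = (9-9) mod 26 = 0 = A
  S(18) - H(7) = (18-7) mod 26 = 11 = L
  M(12) - M(12) = (12-12) mod 26 = 0 = A
  A(0) - J(9) = (0-9) mod 26 = 17 = R
Plaintext: SCALAR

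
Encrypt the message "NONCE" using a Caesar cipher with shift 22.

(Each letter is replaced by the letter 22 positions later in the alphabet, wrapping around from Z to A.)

Step 1: For each letter, shift forward by 22 positions (mod 26).
  N (position 13) -> position (13+22) mod 26 = 9 -> J
  O (position 14) -> position (14+22) mod 26 = 10 -> K
  N (position 13) -> position (13+22) mod 26 = 9 -> J
  C (position 2) -> position (2+22) mod 26 = 24 -> Y
  E (position 4) -> position (4+22) mod 26 = 0 -> A
Result: JKJYA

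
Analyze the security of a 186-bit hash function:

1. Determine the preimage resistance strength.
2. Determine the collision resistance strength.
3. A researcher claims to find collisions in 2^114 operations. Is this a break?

Step 1: Preimage resistance requires brute-force of 2^186 operations.
Step 2: Collision resistance (birthday bound) = 2^(186/2) = 2^93.
Step 3: The claimed attack costs 2^114 operations.
Step 4: Since 2^114 >= 2^93, the claimed attack is no faster than the generic birthday attack, so this does not break collision resistance.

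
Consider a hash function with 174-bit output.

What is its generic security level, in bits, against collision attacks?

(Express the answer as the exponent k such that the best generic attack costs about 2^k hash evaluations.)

Step 1: The hash has a 174-bit output.
Step 2: Collision resistance means it should be infeasible to find any x != y with h(x) = h(y).
By the birthday bound, a generic collision search succeeds after about sqrt(2^174) = 2^(174/2) = 2^87 evaluations.
Step 3: Security level = 87 bits.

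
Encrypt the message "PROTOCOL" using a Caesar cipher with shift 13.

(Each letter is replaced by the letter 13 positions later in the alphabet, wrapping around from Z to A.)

Step 1: For each letter, shift forward by 13 positions (mod 26).
  P (position 15) -> position (15+13) mod 26 = 2 -> C
  R (position 17) -> position (17+13) mod 26 = 4 -> E
  O (position 14) -> position (14+13) mod 26 = 1 -> B
  T (position 19) -> position (19+13) mod 26 = 6 -> G
  O (position 14) -> position (14+13) mod 26 = 1 -> B
  C (position 2) -> position (2+13) mod 26 = 15 -> P
  O (position 14) -> position (14+13) mod 26 = 1 -> B
  L (position 11) -> position (11+13) mod 26 = 24 -> Y
Result: CEBGBPBY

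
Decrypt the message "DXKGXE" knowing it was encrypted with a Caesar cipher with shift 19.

Step 1: Reverse the shift by subtracting 19 from each letter position.
  D (position 3) -> position (3-19) mod 26 = 10 -> K
  X (position 23) -> position (23-19) mod 26 = 4 -> E
  K (position 10) -> position (10-19) mod 26 = 17 -> R
  G (position 6) -> position (6-19) mod 26 = 13 -> N
  X (position 23) -> position (23-19) mod 26 = 4 -> E
  E (position 4) -> position (4-19) mod 26 = 11 -> L
Decrypted message: KERNEL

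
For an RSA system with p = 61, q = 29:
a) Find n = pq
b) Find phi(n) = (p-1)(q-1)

Step 1: n = p * q = 61 * 29 = 1769.
Step 2: phi(n) = (p-1)(q-1) = 60 * 28 = 1680.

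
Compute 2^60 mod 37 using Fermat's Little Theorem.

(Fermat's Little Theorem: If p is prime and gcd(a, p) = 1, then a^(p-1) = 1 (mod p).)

Step 1: Since 37 is prime, by Fermat's Little Theorem: 2^36 = 1 (mod 37).
Step 2: Reduce exponent: 60 mod 36 = 24.
Step 3: So 2^60 = 2^24 (mod 37).
Step 4: 2^24 mod 37 = 10.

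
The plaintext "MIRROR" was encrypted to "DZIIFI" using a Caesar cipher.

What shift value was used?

Step 1: Compare first letters: M (position 12) -> D (position 3).
Step 2: Shift = (3 - 12) mod 26 = 17.
The shift value is 17.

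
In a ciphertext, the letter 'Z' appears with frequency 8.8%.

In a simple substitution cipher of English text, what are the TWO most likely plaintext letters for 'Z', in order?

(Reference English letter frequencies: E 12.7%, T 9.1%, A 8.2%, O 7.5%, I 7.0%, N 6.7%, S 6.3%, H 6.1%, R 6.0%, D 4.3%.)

Step 1: Observed frequency of 'Z' is 8.8%.
Step 2: Compute distances to each reference frequency and sort:
  T (9.1%): difference = 0.3% <-- BEST
  A (8.2%): difference = 0.6% <-- RUNNER-UP
  O (7.5%): difference = 1.3%
  I (7.0%): difference = 1.8%
  N (6.7%): difference = 2.1%
Step 3: Most likely is 'T' (9.1%, diff 0.3%); second most likely is 'A' (8.2%, diff 0.6%).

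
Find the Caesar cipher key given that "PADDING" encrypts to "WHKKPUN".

Step 1: Compare first letters: P (position 15) -> W (position 22).
Step 2: Shift = (22 - 15) mod 26 = 7.
The shift value is 7.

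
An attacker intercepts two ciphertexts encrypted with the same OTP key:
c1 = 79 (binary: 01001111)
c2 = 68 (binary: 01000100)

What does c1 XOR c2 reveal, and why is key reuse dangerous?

Step 1: c1 XOR c2 = (m1 XOR k) XOR (m2 XOR k).
Step 2: By XOR associativity/commutativity: = m1 XOR m2 XOR k XOR k = m1 XOR m2.
Step 3: 01001111 XOR 01000100 = 00001011 = 11.
Step 4: The key cancels out! An attacker learns m1 XOR m2 = 11, revealing the relationship between plaintexts.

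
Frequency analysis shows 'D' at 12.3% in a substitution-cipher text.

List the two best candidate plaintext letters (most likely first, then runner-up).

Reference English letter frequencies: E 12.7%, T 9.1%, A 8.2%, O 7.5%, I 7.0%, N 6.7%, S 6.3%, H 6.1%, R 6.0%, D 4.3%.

Step 1: Observed frequency of 'D' is 12.3%.
Step 2: Compute distances to each reference frequency and sort:
  E (12.7%): difference = 0.4% <-- BEST
  T (9.1%): difference = 3.2% <-- RUNNER-UP
  A (8.2%): difference = 4.1%
  O (7.5%): difference = 4.8%
  I (7.0%): difference = 5.3%
Step 3: Most likely is 'E' (12.7%, diff 0.4%); second most likely is 'T' (9.1%, diff 3.2%).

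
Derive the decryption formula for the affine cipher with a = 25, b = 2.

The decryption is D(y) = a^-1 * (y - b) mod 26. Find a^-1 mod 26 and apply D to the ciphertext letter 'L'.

Step 1: Find a^-1, the modular inverse of 25 mod 26.
Step 2: We need 25 * a^-1 = 1 (mod 26).
Step 3: 25 * 25 = 625 = 24 * 26 + 1, so a^-1 = 25.
Step 4: D(y) = 25(y - 2) mod 26.
Step 5: Apply to 'L' (y = 11): D(11) = 25 * (11 - 2) mod 26 = 25 * 9 mod 26 = 17 -> 'R'.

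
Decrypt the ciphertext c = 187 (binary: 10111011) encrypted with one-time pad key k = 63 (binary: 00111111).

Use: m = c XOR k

Step 1: XOR ciphertext with key:
  Ciphertext: 10111011
  Key:        00111111
  XOR:        10000100
Step 2: Plaintext = 10000100 = 132 in decimal.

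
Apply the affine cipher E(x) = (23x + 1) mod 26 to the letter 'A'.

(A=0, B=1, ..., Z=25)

Step 1: Convert 'A' to number: x = 0.
Step 2: E(0) = (23 * 0 + 1) mod 26 = 1 mod 26 = 1.
Step 3: Convert 1 back to letter: B.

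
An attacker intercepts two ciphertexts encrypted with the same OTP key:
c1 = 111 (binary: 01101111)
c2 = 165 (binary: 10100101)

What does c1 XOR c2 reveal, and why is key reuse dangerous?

Step 1: c1 XOR c2 = (m1 XOR k) XOR (m2 XOR k).
Step 2: By XOR associativity/commutativity: = m1 XOR m2 XOR k XOR k = m1 XOR m2.
Step 3: 01101111 XOR 10100101 = 11001010 = 202.
Step 4: The key cancels out! An attacker learns m1 XOR m2 = 202, revealing the relationship between plaintexts.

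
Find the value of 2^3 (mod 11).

Step 1: Compute 2^3 mod 11 step by step, reducing modulo 11 at each step.
  2^1 mod 11 = 2
  2^2 mod 11 = (2 * 2) mod 11 = 4
  2^3 mod 11 = (4 * 2) mod 11 = 8
Step 2: Result = 8.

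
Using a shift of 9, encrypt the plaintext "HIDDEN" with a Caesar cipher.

Step 1: For each letter, shift forward by 9 positions (mod 26).
  H (position 7) -> position (7+9) mod 26 = 16 -> Q
  I (position 8) -> position (8+9) mod 26 = 17 -> R
  D (position 3) -> position (3+9) mod 26 = 12 -> M
  D (position 3) -> position (3+9) mod 26 = 12 -> M
  E (position 4) -> position (4+9) mod 26 = 13 -> N
  N (position 13) -> position (13+9) mod 26 = 22 -> W
Result: QRMMNW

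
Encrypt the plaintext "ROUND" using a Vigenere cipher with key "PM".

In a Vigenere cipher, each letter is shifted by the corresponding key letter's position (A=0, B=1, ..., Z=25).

Step 1: Repeat key to match plaintext length:
  Plaintext: ROUND
  Key:       PMPMP
Step 2: Encrypt each letter:
  R(17) + P(15) = (17+15) mod 26 = 6 = G
  O(14) + M(12) = (14+12) mod 26 = 0 = A
  U(20) + P(15) = (20+15) mod 26 = 9 = J
  N(13) + M(12) = (13+12) mod 26 = 25 = Z
  D(3) + P(15) = (3+15) mod 26 = 18 = S
Ciphertext: GAJZS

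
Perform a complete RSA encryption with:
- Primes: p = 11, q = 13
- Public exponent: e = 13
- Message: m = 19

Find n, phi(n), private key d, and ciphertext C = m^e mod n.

Step 1: n = 11 * 13 = 143.
Step 2: phi(n) = (11-1)(13-1) = 10 * 12 = 120.
Step 3: Find d = 13^(-1) mod 120 = 37.
  Verify: 13 * 37 = 481 = 1 (mod 120).
Step 4: C = 19^13 mod 143 = 6.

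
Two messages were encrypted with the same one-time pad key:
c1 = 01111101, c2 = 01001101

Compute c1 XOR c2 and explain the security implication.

Step 1: c1 XOR c2 = (m1 XOR k) XOR (m2 XOR k).
Step 2: By XOR associativity/commutativity: = m1 XOR m2 XOR k XOR k = m1 XOR m2.
Step 3: 01111101 XOR 01001101 = 00110000 = 48.
Step 4: The key cancels out! An attacker learns m1 XOR m2 = 48, revealing the relationship between plaintexts.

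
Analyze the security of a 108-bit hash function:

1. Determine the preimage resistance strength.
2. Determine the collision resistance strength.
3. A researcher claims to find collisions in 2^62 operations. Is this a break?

Step 1: Preimage resistance requires brute-force of 2^108 operations.
Step 2: Collision resistance (birthday bound) = 2^(108/2) = 2^54.
Step 3: The claimed attack costs 2^62 operations.
Step 4: Since 2^62 >= 2^54, the claimed attack is no faster than the generic birthday attack, so this does not break collision resistance.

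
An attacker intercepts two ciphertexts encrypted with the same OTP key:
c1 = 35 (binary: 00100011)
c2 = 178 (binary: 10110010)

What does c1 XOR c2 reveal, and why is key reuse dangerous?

Step 1: c1 XOR c2 = (m1 XOR k) XOR (m2 XOR k).
Step 2: By XOR associativity/commutativity: = m1 XOR m2 XOR k XOR k = m1 XOR m2.
Step 3: 00100011 XOR 10110010 = 10010001 = 145.
Step 4: The key cancels out! An attacker learns m1 XOR m2 = 145, revealing the relationship between plaintexts.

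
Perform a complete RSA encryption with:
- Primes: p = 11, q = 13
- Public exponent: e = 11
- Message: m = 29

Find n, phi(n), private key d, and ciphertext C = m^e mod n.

Step 1: n = 11 * 13 = 143.
Step 2: phi(n) = (11-1)(13-1) = 10 * 12 = 120.
Step 3: Find d = 11^(-1) mod 120 = 11.
  Verify: 11 * 11 = 121 = 1 (mod 120).
Step 4: C = 29^11 mod 143 = 139.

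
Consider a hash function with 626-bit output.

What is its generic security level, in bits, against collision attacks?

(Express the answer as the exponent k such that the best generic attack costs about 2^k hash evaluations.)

Step 1: The hash has a 626-bit output.
Step 2: Collision resistance means it should be infeasible to find any x != y with h(x) = h(y).
By the birthday bound, a generic collision search succeeds after about sqrt(2^626) = 2^(626/2) = 2^313 evaluations.
Step 3: Security level = 313 bits.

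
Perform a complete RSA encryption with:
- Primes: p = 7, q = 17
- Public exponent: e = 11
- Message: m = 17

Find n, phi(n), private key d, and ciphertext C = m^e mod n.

Step 1: n = 7 * 17 = 119.
Step 2: phi(n) = (7-1)(17-1) = 6 * 16 = 96.
Step 3: Find d = 11^(-1) mod 96 = 35.
  Verify: 11 * 35 = 385 = 1 (mod 96).
Step 4: C = 17^11 mod 119 = 68.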